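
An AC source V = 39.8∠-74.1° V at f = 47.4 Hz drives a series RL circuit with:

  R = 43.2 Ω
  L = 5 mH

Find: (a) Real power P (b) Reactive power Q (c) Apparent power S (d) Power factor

Step 1 — Angular frequency: ω = 2π·f = 2π·47.4 = 297.8 rad/s.
Step 2 — Component impedances:
  R: Z = R = 43.2 Ω
  L: Z = jωL = j·297.8·0.005 = 0 + j1.489 Ω
Step 3 — Series combination: Z_total = R + L = 43.2 + j1.489 Ω = 43.23∠2.0° Ω.
Step 4 — Source phasor: V = 39.8∠-74.1° V = 10.9 - j38.28 V.
Step 5 — Current: I = V / Z = 0.2216 - j0.8937 A = 0.9207∠-76.1° A.
Step 6 — Complex power: S = V·I* = 36.62 + j1.262 VA.
Step 7 — Real power: P = Re(S) = 36.62 W.
Step 8 — Reactive power: Q = Im(S) = 1.262 VAR.
Step 9 — Apparent power: |S| = 36.65 VA.
Step 10 — Power factor: PF = P/|S| = 0.9994 (lagging).

(a) P = 36.62 W  (b) Q = 1.262 VAR  (c) S = 36.65 VA  (d) PF = 0.9994 (lagging)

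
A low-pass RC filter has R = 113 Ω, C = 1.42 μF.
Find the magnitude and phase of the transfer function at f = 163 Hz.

Step 1 — Angular frequency: ω = 2π·163 = 1024 rad/s.
Step 2 — Transfer function: H(jω) = 1/(1 + jωRC).
Step 3 — Denominator: 1 + jωRC = 1 + j·1024·113·1.42e-06 = 1 + j0.1643.
Step 4 — H = 0.9737 - j0.16.
Step 5 — Magnitude: |H| = 0.9868 (-0.1 dB); phase: φ = -9.3°.

|H| = 0.9868 (-0.1 dB), φ = -9.3°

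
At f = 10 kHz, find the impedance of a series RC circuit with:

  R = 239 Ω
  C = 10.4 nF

Step 1 — Angular frequency: ω = 2π·f = 2π·1e+04 = 6.283e+04 rad/s.
Step 2 — Component impedances:
  R: Z = R = 239 Ω
  C: Z = 1/(jωC) = -j/(ω·C) = 0 - j1530 Ω
Step 3 — Series combination: Z_total = R + C = 239 - j1530 Ω = 1549∠-81.1° Ω.

Z = 239 - j1530 Ω = 1549∠-81.1° Ω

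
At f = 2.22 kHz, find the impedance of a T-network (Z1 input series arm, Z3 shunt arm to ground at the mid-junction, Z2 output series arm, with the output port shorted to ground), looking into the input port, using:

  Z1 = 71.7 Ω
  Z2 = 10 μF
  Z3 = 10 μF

Step 1 — Angular frequency: ω = 2π·f = 2π·2220 = 1.395e+04 rad/s.
Step 2 — Component impedances:
  Z1: Z = R = 71.7 Ω
  Z2: Z = 1/(jωC) = -j/(ω·C) = 0 - j7.169 Ω
  Z3: Z = 1/(jωC) = -j/(ω·C) = 0 - j7.169 Ω
Step 3 — With the output port shorted to ground, the output series arm Z2 runs from the junction to ground; the shunt arm Z3 also runs from the junction to ground. They appear in parallel: Z3 || Z2 = 0 - j3.585 Ω.
Step 4 — Series with input arm Z1: Z_in = Z1 + (Z3 || Z2) = 71.7 - j3.585 Ω = 71.79∠-2.9° Ω.

Z = 71.7 - j3.585 Ω = 71.79∠-2.9° Ω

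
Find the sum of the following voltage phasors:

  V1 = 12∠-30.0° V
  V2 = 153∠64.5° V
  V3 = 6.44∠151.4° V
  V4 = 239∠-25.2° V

Step 1 — Convert each phasor to rectangular form:
  V1 = 12·(cos(-30.0°) + j·sin(-30.0°)) = 10.39 - j6 V
  V2 = 153·(cos(64.5°) + j·sin(64.5°)) = 65.87 + j138.1 V
  V3 = 6.44·(cos(151.4°) + j·sin(151.4°)) = -5.654 + j3.083 V
  V4 = 239·(cos(-25.2°) + j·sin(-25.2°)) = 216.3 - j101.8 V
Step 2 — Sum components: V_total = 286.9 + j33.42 V.
Step 3 — Convert to polar: |V_total| = 288.8 V, ∠V_total = 6.6°.

V_total = 288.8∠6.6° V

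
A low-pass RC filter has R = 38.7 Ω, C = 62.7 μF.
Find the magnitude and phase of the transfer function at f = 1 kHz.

Step 1 — Angular frequency: ω = 2π·1000 = 6283 rad/s.
Step 2 — Transfer function: H(jω) = 1/(1 + jωRC).
Step 3 — Denominator: 1 + jωRC = 1 + j·6283·38.7·6.27e-05 = 1 + j15.25.
Step 4 — H = 0.004284 - j0.06531.
Step 5 — Magnitude: |H| = 0.06545 (-23.7 dB); phase: φ = -86.2°.

|H| = 0.06545 (-23.7 dB), φ = -86.2°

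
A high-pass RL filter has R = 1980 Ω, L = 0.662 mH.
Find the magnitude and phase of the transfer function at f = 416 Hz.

Step 1 — Angular frequency: ω = 2π·416 = 2614 rad/s.
Step 2 — Transfer function: H(jω) = jωL/(R + jωL).
Step 3 — Numerator jωL = j·1.73; denominator R + jωL = 1980 + j1.73.
Step 4 — H = 7.637e-07 + j0.0008739.
Step 5 — Magnitude: |H| = 0.0008739 (-61.2 dB); phase: φ = 89.9°.

|H| = 0.0008739 (-61.2 dB), φ = 89.9°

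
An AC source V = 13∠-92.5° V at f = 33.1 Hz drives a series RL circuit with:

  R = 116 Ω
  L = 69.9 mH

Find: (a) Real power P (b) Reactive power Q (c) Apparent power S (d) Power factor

Step 1 — Angular frequency: ω = 2π·f = 2π·33.1 = 208 rad/s.
Step 2 — Component impedances:
  R: Z = R = 116 Ω
  L: Z = jωL = j·208·0.0699 = 0 + j14.54 Ω
Step 3 — Series combination: Z_total = R + L = 116 + j14.54 Ω = 116.9∠7.1° Ω.
Step 4 — Source phasor: V = 13∠-92.5° V = -0.5671 - j12.99 V.
Step 5 — Current: I = V / Z = -0.01863 - j0.1096 A = 0.1112∠-99.6° A.
Step 6 — Complex power: S = V·I* = 1.434 + j0.1798 VA.
Step 7 — Real power: P = Re(S) = 1.434 W.
Step 8 — Reactive power: Q = Im(S) = 0.1798 VAR.
Step 9 — Apparent power: |S| = 1.446 VA.
Step 10 — Power factor: PF = P/|S| = 0.9922 (lagging).

(a) P = 1.434 W  (b) Q = 0.1798 VAR  (c) S = 1.446 VA  (d) PF = 0.9922 (lagging)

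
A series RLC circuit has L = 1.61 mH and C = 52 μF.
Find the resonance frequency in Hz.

Step 1 — Resonance condition Im(Z)=0 gives ω₀ = 1/√(LC).
Step 2 — ω₀ = 1/√(0.00161·5.2e-05) = 3456 rad/s.
Step 3 — f₀ = ω₀/(2π) = 550.1 Hz.

f₀ = 550.1 Hz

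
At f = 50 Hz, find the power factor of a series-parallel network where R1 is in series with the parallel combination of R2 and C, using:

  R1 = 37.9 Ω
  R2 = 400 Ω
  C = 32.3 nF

Step 1 — Angular frequency: ω = 2π·f = 2π·50 = 314.2 rad/s.
Step 2 — Component impedances:
  R1: Z = R = 37.9 Ω
  R2: Z = R = 400 Ω
  C: Z = 1/(jωC) = -j/(ω·C) = 0 - j9.855e+04 Ω
Step 3 — Parallel branch: R2 || C = 1/(1/R2 + 1/C) = 400 - j1.624 Ω.
Step 4 — Series with R1: Z_total = R1 + (R2 || C) = 437.9 - j1.624 Ω = 437.9∠-0.2° Ω.
Step 5 — Power factor: PF = cos(φ) = Re(Z)/|Z| = 437.9/437.9 = 1.
Step 6 — Type: Im(Z) = -1.624 ⇒ leading (phase φ = -0.2°).

PF = 1 (leading, φ = -0.2°)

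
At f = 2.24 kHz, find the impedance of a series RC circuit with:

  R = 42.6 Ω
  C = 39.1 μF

Step 1 — Angular frequency: ω = 2π·f = 2π·2240 = 1.407e+04 rad/s.
Step 2 — Component impedances:
  R: Z = R = 42.6 Ω
  C: Z = 1/(jωC) = -j/(ω·C) = 0 - j1.817 Ω
Step 3 — Series combination: Z_total = R + C = 42.6 - j1.817 Ω = 42.64∠-2.4° Ω.

Z = 42.6 - j1.817 Ω = 42.64∠-2.4° Ω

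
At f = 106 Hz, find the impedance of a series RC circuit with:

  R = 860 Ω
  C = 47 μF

Step 1 — Angular frequency: ω = 2π·f = 2π·106 = 666 rad/s.
Step 2 — Component impedances:
  R: Z = R = 860 Ω
  C: Z = 1/(jωC) = -j/(ω·C) = 0 - j31.95 Ω
Step 3 — Series combination: Z_total = R + C = 860 - j31.95 Ω = 860.6∠-2.1° Ω.

Z = 860 - j31.95 Ω = 860.6∠-2.1° Ω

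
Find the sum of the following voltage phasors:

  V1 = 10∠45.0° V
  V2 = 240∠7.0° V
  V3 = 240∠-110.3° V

Step 1 — Convert each phasor to rectangular form:
  V1 = 10·(cos(45.0°) + j·sin(45.0°)) = 7.071 + j7.071 V
  V2 = 240·(cos(7.0°) + j·sin(7.0°)) = 238.2 + j29.25 V
  V3 = 240·(cos(-110.3°) + j·sin(-110.3°)) = -83.26 - j225.1 V
Step 2 — Sum components: V_total = 162 - j188.8 V.
Step 3 — Convert to polar: |V_total| = 248.8 V, ∠V_total = -49.4°.

V_total = 248.8∠-49.4° V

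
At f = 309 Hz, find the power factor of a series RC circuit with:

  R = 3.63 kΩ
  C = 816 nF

Step 1 — Angular frequency: ω = 2π·f = 2π·309 = 1942 rad/s.
Step 2 — Component impedances:
  R: Z = R = 3630 Ω
  C: Z = 1/(jωC) = -j/(ω·C) = 0 - j631.2 Ω
Step 3 — Series combination: Z_total = R + C = 3630 - j631.2 Ω = 3684∠-9.9° Ω.
Step 4 — Power factor: PF = cos(φ) = Re(Z)/|Z| = 3630/3684.5 = 0.9852.
Step 5 — Type: Im(Z) = -631.2 ⇒ leading (phase φ = -9.9°).

PF = 0.9852 (leading, φ = -9.9°)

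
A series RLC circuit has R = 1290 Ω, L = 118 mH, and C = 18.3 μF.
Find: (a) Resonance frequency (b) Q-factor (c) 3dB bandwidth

Step 1 — Resonance: ω₀ = 1/√(LC) = 1/√(0.118·1.83e-05) = 680.5 rad/s.
Step 2 — f₀ = ω₀/(2π) = 108.3 Hz.
Step 3 — Series Q: Q = ω₀L/R = 680.5·0.118/1290 = 0.06225.
Step 4 — Bandwidth: Δω = ω₀/Q = 1.093e+04 rad/s; BW = Δω/(2π) = 1740 Hz.

(a) f₀ = 108.3 Hz  (b) Q = 0.06225  (c) BW = 1740 Hz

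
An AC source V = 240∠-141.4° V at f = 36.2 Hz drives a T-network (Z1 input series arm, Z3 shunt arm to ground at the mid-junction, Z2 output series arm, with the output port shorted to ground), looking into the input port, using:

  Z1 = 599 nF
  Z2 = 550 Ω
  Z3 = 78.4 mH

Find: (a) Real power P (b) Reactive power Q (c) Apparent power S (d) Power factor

Step 1 — Angular frequency: ω = 2π·f = 2π·36.2 = 227.5 rad/s.
Step 2 — Component impedances:
  Z1: Z = 1/(jωC) = -j/(ω·C) = 0 - j7340 Ω
  Z2: Z = R = 550 Ω
  Z3: Z = jωL = j·227.5·0.0784 = 0 + j17.83 Ω
Step 3 — With the output port shorted to ground, the output series arm Z2 runs from the junction to ground; the shunt arm Z3 also runs from the junction to ground. They appear in parallel: Z3 || Z2 = 0.5776 + j17.81 Ω.
Step 4 — Series with input arm Z1: Z_in = Z1 + (Z3 || Z2) = 0.5776 - j7322 Ω = 7322∠-90.0° Ω.
Step 5 — Source phasor: V = 240∠-141.4° V = -187.6 - j149.7 V.
Step 6 — Current: I = V / Z = 0.02045 - j0.02562 A = 0.03278∠-51.4° A.
Step 7 — Complex power: S = V·I* = 0.0006205 - j7.867 VA.
Step 8 — Real power: P = Re(S) = 0.0006205 W.
Step 9 — Reactive power: Q = Im(S) = -7.867 VAR.
Step 10 — Apparent power: |S| = 7.867 VA.
Step 11 — Power factor: PF = P/|S| = 7.888e-05 (leading).

(a) P = 0.0006205 W  (b) Q = -7.867 VAR  (c) S = 7.867 VA  (d) PF = 7.888e-05 (leading)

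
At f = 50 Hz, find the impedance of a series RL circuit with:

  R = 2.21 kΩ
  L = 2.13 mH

Step 1 — Angular frequency: ω = 2π·f = 2π·50 = 314.2 rad/s.
Step 2 — Component impedances:
  R: Z = R = 2210 Ω
  L: Z = jωL = j·314.2·0.00213 = 0 + j0.6692 Ω
Step 3 — Series combination: Z_total = R + L = 2210 + j0.6692 Ω = 2210∠0.0° Ω.

Z = 2210 + j0.6692 Ω = 2210∠0.0° Ω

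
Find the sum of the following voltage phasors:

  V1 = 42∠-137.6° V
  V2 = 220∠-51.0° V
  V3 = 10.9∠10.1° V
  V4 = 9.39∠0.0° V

Step 1 — Convert each phasor to rectangular form:
  V1 = 42·(cos(-137.6°) + j·sin(-137.6°)) = -31.02 - j28.32 V
  V2 = 220·(cos(-51.0°) + j·sin(-51.0°)) = 138.5 - j171 V
  V3 = 10.9·(cos(10.1°) + j·sin(10.1°)) = 10.73 + j1.911 V
  V4 = 9.39·(cos(0.0°) + j·sin(0.0°)) = 9.39 V
Step 2 — Sum components: V_total = 127.6 - j197.4 V.
Step 3 — Convert to polar: |V_total| = 235 V, ∠V_total = -57.1°.

V_total = 235∠-57.1° V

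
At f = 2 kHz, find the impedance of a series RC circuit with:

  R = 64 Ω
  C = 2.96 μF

Step 1 — Angular frequency: ω = 2π·f = 2π·2000 = 1.257e+04 rad/s.
Step 2 — Component impedances:
  R: Z = R = 64 Ω
  C: Z = 1/(jωC) = -j/(ω·C) = 0 - j26.88 Ω
Step 3 — Series combination: Z_total = R + C = 64 - j26.88 Ω = 69.42∠-22.8° Ω.

Z = 64 - j26.88 Ω = 69.42∠-22.8° Ω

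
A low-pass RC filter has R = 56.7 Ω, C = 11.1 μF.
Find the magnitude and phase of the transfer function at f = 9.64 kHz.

Step 1 — Angular frequency: ω = 2π·9640 = 6.057e+04 rad/s.
Step 2 — Transfer function: H(jω) = 1/(1 + jωRC).
Step 3 — Denominator: 1 + jωRC = 1 + j·6.057e+04·56.7·1.11e-05 = 1 + j38.12.
Step 4 — H = 0.0006877 - j0.02621.
Step 5 — Magnitude: |H| = 0.02622 (-31.6 dB); phase: φ = -88.5°.

|H| = 0.02622 (-31.6 dB), φ = -88.5°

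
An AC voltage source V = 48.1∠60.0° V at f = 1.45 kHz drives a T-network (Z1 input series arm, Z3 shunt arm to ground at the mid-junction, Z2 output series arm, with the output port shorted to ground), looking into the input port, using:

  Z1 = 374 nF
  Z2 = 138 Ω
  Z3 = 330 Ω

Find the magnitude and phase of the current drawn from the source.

Step 1 — Angular frequency: ω = 2π·f = 2π·1450 = 9111 rad/s.
Step 2 — Component impedances:
  Z1: Z = 1/(jωC) = -j/(ω·C) = 0 - j293.5 Ω
  Z2: Z = R = 138 Ω
  Z3: Z = R = 330 Ω
Step 3 — With the output port shorted to ground, the output series arm Z2 runs from the junction to ground; the shunt arm Z3 also runs from the junction to ground. They appear in parallel: Z3 || Z2 = 97.31 Ω.
Step 4 — Series with input arm Z1: Z_in = Z1 + (Z3 || Z2) = 97.31 - j293.5 Ω = 309.2∠-71.7° Ω.
Step 5 — Source phasor: V = 48.1∠60.0° V = 24.05 + j41.66 V.
Step 6 — Ohm's law: I = V / Z_total = (24.05 + j41.66) / (97.31 - j293.5) = -0.1034 + j0.1162 A.
Step 7 — Convert to polar: |I| = 0.1556 A, ∠I = 131.7°.

I = 0.1556∠131.7° A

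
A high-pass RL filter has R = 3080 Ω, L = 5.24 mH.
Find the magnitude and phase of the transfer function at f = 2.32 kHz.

Step 1 — Angular frequency: ω = 2π·2320 = 1.458e+04 rad/s.
Step 2 — Transfer function: H(jω) = jωL/(R + jωL).
Step 3 — Numerator jωL = j·76.38; denominator R + jωL = 3080 + j76.38.
Step 4 — H = 0.0006147 + j0.02478.
Step 5 — Magnitude: |H| = 0.02479 (-32.1 dB); phase: φ = 88.6°.

|H| = 0.02479 (-32.1 dB), φ = 88.6°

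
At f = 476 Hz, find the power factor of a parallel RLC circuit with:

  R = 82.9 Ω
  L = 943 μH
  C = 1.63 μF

Step 1 — Angular frequency: ω = 2π·f = 2π·476 = 2991 rad/s.
Step 2 — Component impedances:
  R: Z = R = 82.9 Ω
  L: Z = jωL = j·2991·0.000943 = 0 + j2.82 Ω
  C: Z = 1/(jωC) = -j/(ω·C) = 0 - j205.1 Ω
Step 3 — Parallel combination: 1/Z_total = 1/R + 1/L + 1/C; Z_total = 0.09853 + j2.856 Ω = 2.858∠88.0° Ω.
Step 4 — Power factor: PF = cos(φ) = Re(Z)/|Z| = 0.098526/2.8579 = 0.03447.
Step 5 — Type: Im(Z) = 2.856 ⇒ lagging (phase φ = 88.0°).

PF = 0.03447 (lagging, φ = 88.0°)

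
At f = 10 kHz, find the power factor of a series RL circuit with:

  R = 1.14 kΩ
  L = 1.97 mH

Step 1 — Angular frequency: ω = 2π·f = 2π·1e+04 = 6.283e+04 rad/s.
Step 2 — Component impedances:
  R: Z = R = 1140 Ω
  L: Z = jωL = j·6.283e+04·0.00197 = 0 + j123.8 Ω
Step 3 — Series combination: Z_total = R + L = 1140 + j123.8 Ω = 1147∠6.2° Ω.
Step 4 — Power factor: PF = cos(φ) = Re(Z)/|Z| = 1140/1146.7 = 0.9942.
Step 5 — Type: Im(Z) = 123.8 ⇒ lagging (phase φ = 6.2°).

PF = 0.9942 (lagging, φ = 6.2°)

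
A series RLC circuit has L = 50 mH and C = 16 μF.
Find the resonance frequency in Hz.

Step 1 — Resonance condition Im(Z)=0 gives ω₀ = 1/√(LC).
Step 2 — ω₀ = 1/√(0.05·1.6e-05) = 1118 rad/s.
Step 3 — f₀ = ω₀/(2π) = 177.9 Hz.

f₀ = 177.9 Hz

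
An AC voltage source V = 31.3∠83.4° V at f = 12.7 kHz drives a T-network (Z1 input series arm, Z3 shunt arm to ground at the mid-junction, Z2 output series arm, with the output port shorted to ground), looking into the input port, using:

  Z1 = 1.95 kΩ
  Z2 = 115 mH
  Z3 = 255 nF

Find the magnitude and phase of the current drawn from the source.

Step 1 — Angular frequency: ω = 2π·f = 2π·1.27e+04 = 7.98e+04 rad/s.
Step 2 — Component impedances:
  Z1: Z = R = 1950 Ω
  Z2: Z = jωL = j·7.98e+04·0.115 = 0 + j9177 Ω
  Z3: Z = 1/(jωC) = -j/(ω·C) = 0 - j49.14 Ω
Step 3 — With the output port shorted to ground, the output series arm Z2 runs from the junction to ground; the shunt arm Z3 also runs from the junction to ground. They appear in parallel: Z3 || Z2 = 0 - j49.41 Ω.
Step 4 — Series with input arm Z1: Z_in = Z1 + (Z3 || Z2) = 1950 - j49.41 Ω = 1951∠-1.5° Ω.
Step 5 — Source phasor: V = 31.3∠83.4° V = 3.598 + j31.09 V.
Step 6 — Ohm's law: I = V / Z_total = (3.598 + j31.09) / (1950 - j49.41) = 0.00144 + j0.01598 A.
Step 7 — Convert to polar: |I| = 0.01605 A, ∠I = 84.9°.

I = 0.01605∠84.9° A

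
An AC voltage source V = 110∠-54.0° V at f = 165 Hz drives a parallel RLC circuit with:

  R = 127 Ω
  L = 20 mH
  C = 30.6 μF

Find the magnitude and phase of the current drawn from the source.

Step 1 — Angular frequency: ω = 2π·f = 2π·165 = 1037 rad/s.
Step 2 — Component impedances:
  R: Z = R = 127 Ω
  L: Z = jωL = j·1037·0.02 = 0 + j20.73 Ω
  C: Z = 1/(jωC) = -j/(ω·C) = 0 - j31.52 Ω
Step 3 — Parallel combination: 1/Z_total = 1/R + 1/L + 1/C; Z_total = 23.55 + j49.35 Ω = 54.68∠64.5° Ω.
Step 4 — Source phasor: V = 110∠-54.0° V = 64.66 - j88.99 V.
Step 5 — Ohm's law: I = V / Z_total = (64.66 - j88.99) / (23.55 + j49.35) = -0.9597 - j1.768 A.
Step 6 — Convert to polar: |I| = 2.012 A, ∠I = -118.5°.

I = 2.012∠-118.5° A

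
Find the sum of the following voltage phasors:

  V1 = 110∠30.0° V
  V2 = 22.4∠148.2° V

Step 1 — Convert each phasor to rectangular form:
  V1 = 110·(cos(30.0°) + j·sin(30.0°)) = 95.26 + j55 V
  V2 = 22.4·(cos(148.2°) + j·sin(148.2°)) = -19.04 + j11.8 V
Step 2 — Sum components: V_total = 76.23 + j66.8 V.
Step 3 — Convert to polar: |V_total| = 101.4 V, ∠V_total = 41.2°.

V_total = 101.4∠41.2° V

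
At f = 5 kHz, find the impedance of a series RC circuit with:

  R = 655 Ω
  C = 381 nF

Step 1 — Angular frequency: ω = 2π·f = 2π·5000 = 3.142e+04 rad/s.
Step 2 — Component impedances:
  R: Z = R = 655 Ω
  C: Z = 1/(jωC) = -j/(ω·C) = 0 - j83.55 Ω
Step 3 — Series combination: Z_total = R + C = 655 - j83.55 Ω = 660.3∠-7.3° Ω.

Z = 655 - j83.55 Ω = 660.3∠-7.3° Ω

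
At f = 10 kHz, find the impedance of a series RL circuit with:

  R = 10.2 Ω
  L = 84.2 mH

Step 1 — Angular frequency: ω = 2π·f = 2π·1e+04 = 6.283e+04 rad/s.
Step 2 — Component impedances:
  R: Z = R = 10.2 Ω
  L: Z = jωL = j·6.283e+04·0.0842 = 0 + j5290 Ω
Step 3 — Series combination: Z_total = R + L = 10.2 + j5290 Ω = 5290∠89.9° Ω.

Z = 10.2 + j5290 Ω = 5290∠89.9° Ω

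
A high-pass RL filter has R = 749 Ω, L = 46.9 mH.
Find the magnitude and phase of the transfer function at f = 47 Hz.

Step 1 — Angular frequency: ω = 2π·47 = 295.3 rad/s.
Step 2 — Transfer function: H(jω) = jωL/(R + jωL).
Step 3 — Numerator jωL = j·13.85; denominator R + jωL = 749 + j13.85.
Step 4 — H = 0.0003418 + j0.01849.
Step 5 — Magnitude: |H| = 0.01849 (-34.7 dB); phase: φ = 88.9°.

|H| = 0.01849 (-34.7 dB), φ = 88.9°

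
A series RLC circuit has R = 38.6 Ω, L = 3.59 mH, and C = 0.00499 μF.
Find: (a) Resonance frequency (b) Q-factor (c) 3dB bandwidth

Step 1 — Resonance condition Im(Z)=0 gives ω₀ = 1/√(LC).
Step 2 — ω₀ = 1/√(0.00359·4.99e-09) = 2.363e+05 rad/s.
Step 3 — f₀ = ω₀/(2π) = 3.76e+04 Hz.
Step 4 — Series Q: Q = ω₀L/R = 2.363e+05·0.00359/38.6 = 21.97.
Step 5 — 3dB bandwidth: Δω = ω₀/Q = 1.075e+04 rad/s; BW = Δω/(2π) = 1711 Hz.

(a) f₀ = 3.76e+04 Hz  (b) Q = 21.97  (c) BW = 1711 Hz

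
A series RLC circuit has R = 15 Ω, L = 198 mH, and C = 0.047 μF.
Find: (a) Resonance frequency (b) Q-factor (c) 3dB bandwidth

Step 1 — Resonance: ω₀ = 1/√(LC) = 1/√(0.198·4.7e-08) = 1.037e+04 rad/s.
Step 2 — f₀ = ω₀/(2π) = 1650 Hz.
Step 3 — Series Q: Q = ω₀L/R = 1.037e+04·0.198/15 = 136.8.
Step 4 — Bandwidth: Δω = ω₀/Q = 75.76 rad/s; BW = Δω/(2π) = 12.06 Hz.

(a) f₀ = 1650 Hz  (b) Q = 136.8  (c) BW = 12.06 Hz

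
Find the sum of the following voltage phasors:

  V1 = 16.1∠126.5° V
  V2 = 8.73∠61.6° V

Step 1 — Convert each phasor to rectangular form:
  V1 = 16.1·(cos(126.5°) + j·sin(126.5°)) = -9.577 + j12.94 V
  V2 = 8.73·(cos(61.6°) + j·sin(61.6°)) = 4.152 + j7.679 V
Step 2 — Sum components: V_total = -5.424 + j20.62 V.
Step 3 — Convert to polar: |V_total| = 21.32 V, ∠V_total = 104.7°.

V_total = 21.32∠104.7° V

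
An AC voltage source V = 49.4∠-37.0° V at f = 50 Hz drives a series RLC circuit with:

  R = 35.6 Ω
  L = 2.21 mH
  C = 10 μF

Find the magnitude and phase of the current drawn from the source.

Step 1 — Angular frequency: ω = 2π·f = 2π·50 = 314.2 rad/s.
Step 2 — Component impedances:
  R: Z = R = 35.6 Ω
  L: Z = jωL = j·314.2·0.00221 = 0 + j0.6943 Ω
  C: Z = 1/(jωC) = -j/(ω·C) = 0 - j318.3 Ω
Step 3 — Series combination: Z_total = R + L + C = 35.6 - j317.6 Ω = 319.6∠-83.6° Ω.
Step 4 — Source phasor: V = 49.4∠-37.0° V = 39.45 - j29.73 V.
Step 5 — Ohm's law: I = V / Z_total = (39.45 - j29.73) / (35.6 - j317.6) = 0.1062 + j0.1123 A.
Step 6 — Convert to polar: |I| = 0.1546 A, ∠I = 46.6°.

I = 0.1546∠46.6° A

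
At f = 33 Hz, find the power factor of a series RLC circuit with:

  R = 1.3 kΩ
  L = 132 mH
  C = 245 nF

Step 1 — Angular frequency: ω = 2π·f = 2π·33 = 207.3 rad/s.
Step 2 — Component impedances:
  R: Z = R = 1300 Ω
  L: Z = jωL = j·207.3·0.132 = 0 + j27.37 Ω
  C: Z = 1/(jωC) = -j/(ω·C) = 0 - j1.969e+04 Ω
Step 3 — Series combination: Z_total = R + L + C = 1300 - j1.966e+04 Ω = 1.97e+04∠-86.2° Ω.
Step 4 — Power factor: PF = cos(φ) = Re(Z)/|Z| = 1300/1.97e+04 = 0.06599.
Step 5 — Type: Im(Z) = -1.966e+04 ⇒ leading (phase φ = -86.2°).

PF = 0.06599 (leading, φ = -86.2°)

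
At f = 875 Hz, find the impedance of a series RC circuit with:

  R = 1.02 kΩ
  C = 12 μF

Step 1 — Angular frequency: ω = 2π·f = 2π·875 = 5498 rad/s.
Step 2 — Component impedances:
  R: Z = R = 1020 Ω
  C: Z = 1/(jωC) = -j/(ω·C) = 0 - j15.16 Ω
Step 3 — Series combination: Z_total = R + C = 1020 - j15.16 Ω = 1020∠-0.9° Ω.

Z = 1020 - j15.16 Ω = 1020∠-0.9° Ω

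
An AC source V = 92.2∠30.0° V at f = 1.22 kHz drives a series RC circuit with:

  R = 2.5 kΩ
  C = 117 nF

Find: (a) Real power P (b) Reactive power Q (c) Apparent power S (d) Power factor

Step 1 — Angular frequency: ω = 2π·f = 2π·1220 = 7665 rad/s.
Step 2 — Component impedances:
  R: Z = R = 2500 Ω
  C: Z = 1/(jωC) = -j/(ω·C) = 0 - j1115 Ω
Step 3 — Series combination: Z_total = R + C = 2500 - j1115 Ω = 2737∠-24.0° Ω.
Step 4 — Source phasor: V = 92.2∠30.0° V = 79.85 + j46.1 V.
Step 5 — Current: I = V / Z = 0.01978 + j0.02726 A = 0.03368∠54.0° A.
Step 6 — Complex power: S = V·I* = 2.836 - j1.265 VA.
Step 7 — Real power: P = Re(S) = 2.836 W.
Step 8 — Reactive power: Q = Im(S) = -1.265 VAR.
Step 9 — Apparent power: |S| = 3.105 VA.
Step 10 — Power factor: PF = P/|S| = 0.9133 (leading).

(a) P = 2.836 W  (b) Q = -1.265 VAR  (c) S = 3.105 VA  (d) PF = 0.9133 (leading)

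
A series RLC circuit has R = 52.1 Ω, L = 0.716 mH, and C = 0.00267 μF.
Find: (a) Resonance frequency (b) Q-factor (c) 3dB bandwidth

Step 1 — Resonance condition Im(Z)=0 gives ω₀ = 1/√(LC).
Step 2 — ω₀ = 1/√(0.000716·2.67e-09) = 7.232e+05 rad/s.
Step 3 — f₀ = ω₀/(2π) = 1.151e+05 Hz.
Step 4 — Series Q: Q = ω₀L/R = 7.232e+05·0.000716/52.1 = 9.939.
Step 5 — 3dB bandwidth: Δω = ω₀/Q = 7.277e+04 rad/s; BW = Δω/(2π) = 1.158e+04 Hz.

(a) f₀ = 1.151e+05 Hz  (b) Q = 9.939  (c) BW = 1.158e+04 Hz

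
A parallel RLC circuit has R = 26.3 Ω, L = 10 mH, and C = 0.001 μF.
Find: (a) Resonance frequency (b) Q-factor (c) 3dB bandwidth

Step 1 — Resonance: ω₀ = 1/√(LC) = 1/√(0.01·1e-09) = 3.162e+05 rad/s.
Step 2 — f₀ = ω₀/(2π) = 5.033e+04 Hz.
Step 3 — Parallel Q: Q = R/(ω₀L) = 26.3/(3.162e+05·0.01) = 0.008317.
Step 4 — Bandwidth: Δω = ω₀/Q = 3.802e+07 rad/s; BW = Δω/(2π) = 6.052e+06 Hz.

(a) f₀ = 5.033e+04 Hz  (b) Q = 0.008317  (c) BW = 6.052e+06 Hz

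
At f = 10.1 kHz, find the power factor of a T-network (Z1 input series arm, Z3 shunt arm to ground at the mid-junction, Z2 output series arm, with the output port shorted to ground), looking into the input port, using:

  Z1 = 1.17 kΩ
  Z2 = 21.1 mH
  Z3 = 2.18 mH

Step 1 — Angular frequency: ω = 2π·f = 2π·1.01e+04 = 6.346e+04 rad/s.
Step 2 — Component impedances:
  Z1: Z = R = 1170 Ω
  Z2: Z = jωL = j·6.346e+04·0.0211 = 0 + j1339 Ω
  Z3: Z = jωL = j·6.346e+04·0.00218 = 0 + j138.3 Ω
Step 3 — With the output port shorted to ground, the output series arm Z2 runs from the junction to ground; the shunt arm Z3 also runs from the junction to ground. They appear in parallel: Z3 || Z2 = 0 + j125.4 Ω.
Step 4 — Series with input arm Z1: Z_in = Z1 + (Z3 || Z2) = 1170 + j125.4 Ω = 1177∠6.1° Ω.
Step 5 — Power factor: PF = cos(φ) = Re(Z)/|Z| = 1170/1176.7 = 0.9943.
Step 6 — Type: Im(Z) = 125.4 ⇒ lagging (phase φ = 6.1°).

PF = 0.9943 (lagging, φ = 6.1°)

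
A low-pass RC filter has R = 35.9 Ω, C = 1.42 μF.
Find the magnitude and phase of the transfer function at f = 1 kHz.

Step 1 — Angular frequency: ω = 2π·1000 = 6283 rad/s.
Step 2 — Transfer function: H(jω) = 1/(1 + jωRC).
Step 3 — Denominator: 1 + jωRC = 1 + j·6283·35.9·1.42e-06 = 1 + j0.3203.
Step 4 — H = 0.907 - j0.2905.
Step 5 — Magnitude: |H| = 0.9523 (-0.4 dB); phase: φ = -17.8°.

|H| = 0.9523 (-0.4 dB), φ = -17.8°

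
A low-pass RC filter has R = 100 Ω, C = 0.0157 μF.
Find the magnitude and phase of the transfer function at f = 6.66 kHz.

Step 1 — Angular frequency: ω = 2π·6660 = 4.185e+04 rad/s.
Step 2 — Transfer function: H(jω) = 1/(1 + jωRC).
Step 3 — Denominator: 1 + jωRC = 1 + j·4.185e+04·100·1.57e-08 = 1 + j0.0657.
Step 4 — H = 0.9957 - j0.06542.
Step 5 — Magnitude: |H| = 0.9978 (-0.0 dB); phase: φ = -3.8°.

|H| = 0.9978 (-0.0 dB), φ = -3.8°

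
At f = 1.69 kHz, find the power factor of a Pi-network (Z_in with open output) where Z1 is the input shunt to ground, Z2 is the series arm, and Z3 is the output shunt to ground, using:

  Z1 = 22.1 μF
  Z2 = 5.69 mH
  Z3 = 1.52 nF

Step 1 — Angular frequency: ω = 2π·f = 2π·1690 = 1.062e+04 rad/s.
Step 2 — Component impedances:
  Z1: Z = 1/(jωC) = -j/(ω·C) = 0 - j4.261 Ω
  Z2: Z = jωL = j·1.062e+04·0.00569 = 0 + j60.42 Ω
  Z3: Z = 1/(jωC) = -j/(ω·C) = 0 - j6.196e+04 Ω
Step 3 — With open output, the series arm Z2 and the output shunt Z3 appear in series to ground: Z2 + Z3 = 0 - j6.19e+04 Ω.
Step 4 — Parallel with input shunt Z1: Z_in = Z1 || (Z2 + Z3) = 0 - j4.261 Ω = 4.261∠-90.0° Ω.
Step 5 — Power factor: PF = cos(φ) = Re(Z)/|Z| = 0/4.261 = 0.
Step 6 — Type: Im(Z) = -4.261 ⇒ leading (phase φ = -90.0°).

PF = 0 (leading, φ = -90.0°)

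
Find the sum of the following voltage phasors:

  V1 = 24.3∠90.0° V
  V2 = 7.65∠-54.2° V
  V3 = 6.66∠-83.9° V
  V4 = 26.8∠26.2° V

Step 1 — Convert each phasor to rectangular form:
  V1 = 24.3·(cos(90.0°) + j·sin(90.0°)) = 0 + j24.3 V
  V2 = 7.65·(cos(-54.2°) + j·sin(-54.2°)) = 4.475 - j6.205 V
  V3 = 6.66·(cos(-83.9°) + j·sin(-83.9°)) = 0.7077 - j6.622 V
  V4 = 26.8·(cos(26.2°) + j·sin(26.2°)) = 24.05 + j11.83 V
Step 2 — Sum components: V_total = 29.23 + j23.31 V.
Step 3 — Convert to polar: |V_total| = 37.38 V, ∠V_total = 38.6°.

V_total = 37.38∠38.6° V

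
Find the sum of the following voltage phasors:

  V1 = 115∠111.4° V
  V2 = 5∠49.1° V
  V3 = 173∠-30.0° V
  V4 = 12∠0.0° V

Step 1 — Convert each phasor to rectangular form:
  V1 = 115·(cos(111.4°) + j·sin(111.4°)) = -41.96 + j107.1 V
  V2 = 5·(cos(49.1°) + j·sin(49.1°)) = 3.274 + j3.779 V
  V3 = 173·(cos(-30.0°) + j·sin(-30.0°)) = 149.8 - j86.5 V
  V4 = 12·(cos(0.0°) + j·sin(0.0°)) = 12 V
Step 2 — Sum components: V_total = 123.1 + j24.35 V.
Step 3 — Convert to polar: |V_total| = 125.5 V, ∠V_total = 11.2°.

V_total = 125.5∠11.2° V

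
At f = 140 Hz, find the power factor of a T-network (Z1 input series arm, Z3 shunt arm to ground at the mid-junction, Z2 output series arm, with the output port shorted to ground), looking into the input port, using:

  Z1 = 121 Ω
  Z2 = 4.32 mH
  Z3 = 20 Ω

Step 1 — Angular frequency: ω = 2π·f = 2π·140 = 879.6 rad/s.
Step 2 — Component impedances:
  Z1: Z = R = 121 Ω
  Z2: Z = jωL = j·879.6·0.00432 = 0 + j3.8 Ω
  Z3: Z = R = 20 Ω
Step 3 — With the output port shorted to ground, the output series arm Z2 runs from the junction to ground; the shunt arm Z3 also runs from the junction to ground. They appear in parallel: Z3 || Z2 = 0.6969 + j3.668 Ω.
Step 4 — Series with input arm Z1: Z_in = Z1 + (Z3 || Z2) = 121.7 + j3.668 Ω = 121.8∠1.7° Ω.
Step 5 — Power factor: PF = cos(φ) = Re(Z)/|Z| = 121.697/121.752 = 0.9995.
Step 6 — Type: Im(Z) = 3.668 ⇒ lagging (phase φ = 1.7°).

PF = 0.9995 (lagging, φ = 1.7°)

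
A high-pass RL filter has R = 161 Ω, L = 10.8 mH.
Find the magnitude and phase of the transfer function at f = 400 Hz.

Step 1 — Angular frequency: ω = 2π·400 = 2513 rad/s.
Step 2 — Transfer function: H(jω) = jωL/(R + jωL).
Step 3 — Numerator jωL = j·27.14; denominator R + jωL = 161 + j27.14.
Step 4 — H = 0.02764 + j0.1639.
Step 5 — Magnitude: |H| = 0.1662 (-15.6 dB); phase: φ = 80.4°.

|H| = 0.1662 (-15.6 dB), φ = 80.4°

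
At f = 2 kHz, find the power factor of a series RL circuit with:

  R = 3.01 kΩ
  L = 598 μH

Step 1 — Angular frequency: ω = 2π·f = 2π·2000 = 1.257e+04 rad/s.
Step 2 — Component impedances:
  R: Z = R = 3010 Ω
  L: Z = jωL = j·1.257e+04·0.000598 = 0 + j7.515 Ω
Step 3 — Series combination: Z_total = R + L = 3010 + j7.515 Ω = 3010∠0.1° Ω.
Step 4 — Power factor: PF = cos(φ) = Re(Z)/|Z| = 3010/3010 = 1.
Step 5 — Type: Im(Z) = 7.515 ⇒ lagging (phase φ = 0.1°).

PF = 1 (lagging, φ = 0.1°)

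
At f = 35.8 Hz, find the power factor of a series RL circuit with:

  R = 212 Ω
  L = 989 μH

Step 1 — Angular frequency: ω = 2π·f = 2π·35.8 = 224.9 rad/s.
Step 2 — Component impedances:
  R: Z = R = 212 Ω
  L: Z = jωL = j·224.9·0.000989 = 0 + j0.2225 Ω
Step 3 — Series combination: Z_total = R + L = 212 + j0.2225 Ω = 212∠0.1° Ω.
Step 4 — Power factor: PF = cos(φ) = Re(Z)/|Z| = 212/212 = 1.
Step 5 — Type: Im(Z) = 0.2225 ⇒ lagging (phase φ = 0.1°).

PF = 1 (lagging, φ = 0.1°)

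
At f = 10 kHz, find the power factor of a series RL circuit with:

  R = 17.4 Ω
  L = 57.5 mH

Step 1 — Angular frequency: ω = 2π·f = 2π·1e+04 = 6.283e+04 rad/s.
Step 2 — Component impedances:
  R: Z = R = 17.4 Ω
  L: Z = jωL = j·6.283e+04·0.0575 = 0 + j3613 Ω
Step 3 — Series combination: Z_total = R + L = 17.4 + j3613 Ω = 3613∠89.7° Ω.
Step 4 — Power factor: PF = cos(φ) = Re(Z)/|Z| = 17.4/3613 = 0.004816.
Step 5 — Type: Im(Z) = 3613 ⇒ lagging (phase φ = 89.7°).

PF = 0.004816 (lagging, φ = 89.7°)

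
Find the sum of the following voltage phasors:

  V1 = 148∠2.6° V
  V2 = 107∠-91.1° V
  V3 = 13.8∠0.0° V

Step 1 — Convert each phasor to rectangular form:
  V1 = 148·(cos(2.6°) + j·sin(2.6°)) = 147.8 + j6.714 V
  V2 = 107·(cos(-91.1°) + j·sin(-91.1°)) = -2.054 - j107 V
  V3 = 13.8·(cos(0.0°) + j·sin(0.0°)) = 13.8 V
Step 2 — Sum components: V_total = 159.6 - j100.3 V.
Step 3 — Convert to polar: |V_total| = 188.5 V, ∠V_total = -32.1°.

V_total = 188.5∠-32.1° V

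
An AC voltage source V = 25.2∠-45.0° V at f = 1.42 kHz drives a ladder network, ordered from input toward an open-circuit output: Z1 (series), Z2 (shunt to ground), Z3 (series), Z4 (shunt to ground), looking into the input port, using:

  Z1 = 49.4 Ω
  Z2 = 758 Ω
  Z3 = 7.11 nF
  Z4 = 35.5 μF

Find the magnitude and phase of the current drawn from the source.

Step 1 — Angular frequency: ω = 2π·f = 2π·1420 = 8922 rad/s.
Step 2 — Component impedances:
  Z1: Z = R = 49.4 Ω
  Z2: Z = R = 758 Ω
  Z3: Z = 1/(jωC) = -j/(ω·C) = 0 - j1.576e+04 Ω
  Z4: Z = 1/(jωC) = -j/(ω·C) = 0 - j3.157 Ω
Step 3 — Ladder network (open output): work backward from the far end, alternating series and parallel combinations. Z_in = 805.7 - j36.36 Ω = 806.5∠-2.6° Ω.
Step 4 — Source phasor: V = 25.2∠-45.0° V = 17.82 - j17.82 V.
Step 5 — Ohm's law: I = V / Z_total = (17.82 - j17.82) / (805.7 - j36.36) = 0.02307 - j0.02108 A.
Step 6 — Convert to polar: |I| = 0.03125 A, ∠I = -42.4°.

I = 0.03125∠-42.4° A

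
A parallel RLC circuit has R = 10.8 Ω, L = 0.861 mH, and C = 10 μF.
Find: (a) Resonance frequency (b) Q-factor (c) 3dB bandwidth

Step 1 — Resonance: ω₀ = 1/√(LC) = 1/√(0.000861·1e-05) = 1.078e+04 rad/s.
Step 2 — f₀ = ω₀/(2π) = 1715 Hz.
Step 3 — Parallel Q: Q = R/(ω₀L) = 10.8/(1.078e+04·0.000861) = 1.164.
Step 4 — Bandwidth: Δω = ω₀/Q = 9259 rad/s; BW = Δω/(2π) = 1474 Hz.

(a) f₀ = 1715 Hz  (b) Q = 1.164  (c) BW = 1474 Hz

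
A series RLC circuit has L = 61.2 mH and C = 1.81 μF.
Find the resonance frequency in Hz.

Step 1 — Resonance condition Im(Z)=0 gives ω₀ = 1/√(LC).
Step 2 — ω₀ = 1/√(0.0612·1.81e-06) = 3005 rad/s.
Step 3 — f₀ = ω₀/(2π) = 478.2 Hz.

f₀ = 478.2 Hz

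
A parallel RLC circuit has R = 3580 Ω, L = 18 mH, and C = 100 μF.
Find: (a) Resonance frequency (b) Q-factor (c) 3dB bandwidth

Step 1 — Resonance: ω₀ = 1/√(LC) = 1/√(0.018·0.0001) = 745.4 rad/s.
Step 2 — f₀ = ω₀/(2π) = 118.6 Hz.
Step 3 — Parallel Q: Q = R/(ω₀L) = 3580/(745.4·0.018) = 266.8.
Step 4 — Bandwidth: Δω = ω₀/Q = 2.793 rad/s; BW = Δω/(2π) = 0.4446 Hz.

(a) f₀ = 118.6 Hz  (b) Q = 266.8  (c) BW = 0.4446 Hz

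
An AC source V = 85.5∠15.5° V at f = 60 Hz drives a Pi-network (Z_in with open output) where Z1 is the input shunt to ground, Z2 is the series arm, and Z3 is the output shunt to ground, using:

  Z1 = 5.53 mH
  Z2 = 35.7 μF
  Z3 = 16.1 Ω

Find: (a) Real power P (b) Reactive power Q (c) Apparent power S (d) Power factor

Step 1 — Angular frequency: ω = 2π·f = 2π·60 = 377 rad/s.
Step 2 — Component impedances:
  Z1: Z = jωL = j·377·0.00553 = 0 + j2.085 Ω
  Z2: Z = 1/(jωC) = -j/(ω·C) = 0 - j74.3 Ω
  Z3: Z = R = 16.1 Ω
Step 3 — With open output, the series arm Z2 and the output shunt Z3 appear in series to ground: Z2 + Z3 = 16.1 - j74.3 Ω.
Step 4 — Parallel with input shunt Z1: Z_in = Z1 || (Z2 + Z3) = 0.01278 + j2.142 Ω = 2.142∠89.7° Ω.
Step 5 — Source phasor: V = 85.5∠15.5° V = 82.39 + j22.85 V.
Step 6 — Current: I = V / Z = 10.9 - j38.4 A = 39.91∠-74.2° A.
Step 7 — Complex power: S = V·I* = 20.36 + j3413 VA.
Step 8 — Real power: P = Re(S) = 20.36 W.
Step 9 — Reactive power: Q = Im(S) = 3413 VAR.
Step 10 — Apparent power: |S| = 3413 VA.
Step 11 — Power factor: PF = P/|S| = 0.005967 (lagging).

(a) P = 20.36 W  (b) Q = 3413 VAR  (c) S = 3413 VA  (d) PF = 0.005967 (lagging)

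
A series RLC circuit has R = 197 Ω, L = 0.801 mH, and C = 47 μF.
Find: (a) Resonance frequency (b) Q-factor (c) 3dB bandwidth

Step 1 — Resonance condition Im(Z)=0 gives ω₀ = 1/√(LC).
Step 2 — ω₀ = 1/√(0.000801·4.7e-05) = 5154 rad/s.
Step 3 — f₀ = ω₀/(2π) = 820.3 Hz.
Step 4 — Series Q: Q = ω₀L/R = 5154·0.000801/197 = 0.02096.
Step 5 — 3dB bandwidth: Δω = ω₀/Q = 2.459e+05 rad/s; BW = Δω/(2π) = 3.914e+04 Hz.

(a) f₀ = 820.3 Hz  (b) Q = 0.02096  (c) BW = 3.914e+04 Hz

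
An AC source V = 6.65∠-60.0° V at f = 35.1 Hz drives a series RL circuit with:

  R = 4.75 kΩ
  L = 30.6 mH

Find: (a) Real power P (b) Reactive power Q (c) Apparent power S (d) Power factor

Step 1 — Angular frequency: ω = 2π·f = 2π·35.1 = 220.5 rad/s.
Step 2 — Component impedances:
  R: Z = R = 4750 Ω
  L: Z = jωL = j·220.5·0.0306 = 0 + j6.749 Ω
Step 3 — Series combination: Z_total = R + L = 4750 + j6.749 Ω = 4750∠0.1° Ω.
Step 4 — Source phasor: V = 6.65∠-60.0° V = 3.325 - j5.759 V.
Step 5 — Current: I = V / Z = 0.0006983 - j0.001213 A = 0.0014∠-60.1° A.
Step 6 — Complex power: S = V·I* = 0.00931 + j1.323e-05 VA.
Step 7 — Real power: P = Re(S) = 0.00931 W.
Step 8 — Reactive power: Q = Im(S) = 1.323e-05 VAR.
Step 9 — Apparent power: |S| = 0.00931 VA.
Step 10 — Power factor: PF = P/|S| = 1 (lagging).

(a) P = 0.00931 W  (b) Q = 1.323e-05 VAR  (c) S = 0.00931 VA  (d) PF = 1 (lagging)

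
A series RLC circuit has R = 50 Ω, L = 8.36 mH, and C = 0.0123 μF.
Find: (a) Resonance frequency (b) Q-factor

Step 1 — Resonance condition Im(Z)=0 gives ω₀ = 1/√(LC).
Step 2 — ω₀ = 1/√(0.00836·1.23e-08) = 9.862e+04 rad/s.
Step 3 — f₀ = ω₀/(2π) = 1.57e+04 Hz.
Step 4 — Series Q: Q = ω₀L/R = 9.862e+04·0.00836/50 = 16.49.

(a) f₀ = 1.57e+04 Hz  (b) Q = 16.49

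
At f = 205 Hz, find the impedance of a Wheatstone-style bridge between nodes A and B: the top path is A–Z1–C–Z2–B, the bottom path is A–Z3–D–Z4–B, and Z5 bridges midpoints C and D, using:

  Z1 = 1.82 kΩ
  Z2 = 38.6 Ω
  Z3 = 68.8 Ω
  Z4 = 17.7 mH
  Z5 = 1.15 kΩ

Step 1 — Angular frequency: ω = 2π·f = 2π·205 = 1288 rad/s.
Step 2 — Component impedances:
  Z1: Z = R = 1820 Ω
  Z2: Z = R = 38.6 Ω
  Z3: Z = R = 68.8 Ω
  Z4: Z = jωL = j·1288·0.0177 = 0 + j22.8 Ω
  Z5: Z = R = 1150 Ω
Step 3 — Bridge requires nodal analysis (the Z5 bridge couples midpoints C and D, so the two paths cannot be reduced to a simple series/parallel combination). Setting node B to ground and injecting 1 A at node A, the 3-node admittance system at A, C, D solves to V_A = Z_AB = 66.98 + j21.23 Ω = 70.27∠17.6° Ω.

Z = 66.98 + j21.23 Ω = 70.27∠17.6° Ω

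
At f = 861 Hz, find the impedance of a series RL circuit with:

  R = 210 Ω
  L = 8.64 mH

Step 1 — Angular frequency: ω = 2π·f = 2π·861 = 5410 rad/s.
Step 2 — Component impedances:
  R: Z = R = 210 Ω
  L: Z = jωL = j·5410·0.00864 = 0 + j46.74 Ω
Step 3 — Series combination: Z_total = R + L = 210 + j46.74 Ω = 215.1∠12.5° Ω.

Z = 210 + j46.74 Ω = 215.1∠12.5° Ω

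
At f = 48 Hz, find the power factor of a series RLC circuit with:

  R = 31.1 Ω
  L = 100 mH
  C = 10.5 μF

Step 1 — Angular frequency: ω = 2π·f = 2π·48 = 301.6 rad/s.
Step 2 — Component impedances:
  R: Z = R = 31.1 Ω
  L: Z = jωL = j·301.6·0.1 = 0 + j30.16 Ω
  C: Z = 1/(jωC) = -j/(ω·C) = 0 - j315.8 Ω
Step 3 — Series combination: Z_total = R + L + C = 31.1 - j285.6 Ω = 287.3∠-83.8° Ω.
Step 4 — Power factor: PF = cos(φ) = Re(Z)/|Z| = 31.1/287.3 = 0.1082.
Step 5 — Type: Im(Z) = -285.6 ⇒ leading (phase φ = -83.8°).

PF = 0.1082 (leading, φ = -83.8°)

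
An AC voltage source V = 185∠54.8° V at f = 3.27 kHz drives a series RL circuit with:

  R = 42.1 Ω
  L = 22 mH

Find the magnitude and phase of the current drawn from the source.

Step 1 — Angular frequency: ω = 2π·f = 2π·3270 = 2.055e+04 rad/s.
Step 2 — Component impedances:
  R: Z = R = 42.1 Ω
  L: Z = jωL = j·2.055e+04·0.022 = 0 + j452 Ω
Step 3 — Series combination: Z_total = R + L = 42.1 + j452 Ω = 454∠84.7° Ω.
Step 4 — Source phasor: V = 185∠54.8° V = 106.6 + j151.2 V.
Step 5 — Ohm's law: I = V / Z_total = (106.6 + j151.2) / (42.1 + j452) = 0.3534 - j0.203 A.
Step 6 — Convert to polar: |I| = 0.4075 A, ∠I = -29.9°.

I = 0.4075∠-29.9° A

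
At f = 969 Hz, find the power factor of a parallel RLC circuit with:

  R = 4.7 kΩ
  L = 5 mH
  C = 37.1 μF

Step 1 — Angular frequency: ω = 2π·f = 2π·969 = 6088 rad/s.
Step 2 — Component impedances:
  R: Z = R = 4700 Ω
  L: Z = jωL = j·6088·0.005 = 0 + j30.44 Ω
  C: Z = 1/(jωC) = -j/(ω·C) = 0 - j4.427 Ω
Step 3 — Parallel combination: 1/Z_total = 1/R + 1/L + 1/C; Z_total = 0.00571 - j5.181 Ω = 5.181∠-89.9° Ω.
Step 4 — Power factor: PF = cos(φ) = Re(Z)/|Z| = 0.00571/5.181 = 0.001102.
Step 5 — Type: Im(Z) = -5.181 ⇒ leading (phase φ = -89.9°).

PF = 0.001102 (leading, φ = -89.9°)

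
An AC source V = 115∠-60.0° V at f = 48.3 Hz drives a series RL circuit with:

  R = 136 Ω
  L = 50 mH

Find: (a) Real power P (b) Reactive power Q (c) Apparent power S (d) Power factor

Step 1 — Angular frequency: ω = 2π·f = 2π·48.3 = 303.5 rad/s.
Step 2 — Component impedances:
  R: Z = R = 136 Ω
  L: Z = jωL = j·303.5·0.05 = 0 + j15.17 Ω
Step 3 — Series combination: Z_total = R + L = 136 + j15.17 Ω = 136.8∠6.4° Ω.
Step 4 — Source phasor: V = 115∠-60.0° V = 57.5 - j99.59 V.
Step 5 — Current: I = V / Z = 0.3369 - j0.7699 A = 0.8404∠-66.4° A.
Step 6 — Complex power: S = V·I* = 96.05 + j10.72 VA.
Step 7 — Real power: P = Re(S) = 96.05 W.
Step 8 — Reactive power: Q = Im(S) = 10.72 VAR.
Step 9 — Apparent power: |S| = 96.64 VA.
Step 10 — Power factor: PF = P/|S| = 0.9938 (lagging).

(a) P = 96.05 W  (b) Q = 10.72 VAR  (c) S = 96.64 VA  (d) PF = 0.9938 (lagging)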